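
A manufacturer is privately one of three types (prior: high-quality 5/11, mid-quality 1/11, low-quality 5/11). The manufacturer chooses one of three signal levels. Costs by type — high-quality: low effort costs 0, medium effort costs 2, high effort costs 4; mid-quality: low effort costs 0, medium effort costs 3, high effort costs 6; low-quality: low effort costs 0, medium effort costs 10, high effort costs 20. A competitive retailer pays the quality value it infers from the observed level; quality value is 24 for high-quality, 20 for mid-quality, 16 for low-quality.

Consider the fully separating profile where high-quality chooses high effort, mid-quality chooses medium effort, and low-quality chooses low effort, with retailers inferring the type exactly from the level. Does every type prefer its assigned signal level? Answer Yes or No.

No

Separating prices: high effort → 24, medium effort → 20, low effort → 16.
high-quality (assigned high effort): low effort: 16 − 0 = 16; medium effort: 20 − 2 = 18; high effort: 24 − 4 = 20. high-quality stays.
mid-quality (assigned medium effort): low effort: 16 − 0 = 16; medium effort: 20 − 3 = 17; high effort: 24 − 6 = 18. mid-quality prefers high effort.
low-quality (assigned low effort): low effort: 16 − 0 = 16; medium effort: 20 − 10 = 10; high effort: 24 − 20 = 4. low-quality stays.
At least one type deviates; the separating profile fails.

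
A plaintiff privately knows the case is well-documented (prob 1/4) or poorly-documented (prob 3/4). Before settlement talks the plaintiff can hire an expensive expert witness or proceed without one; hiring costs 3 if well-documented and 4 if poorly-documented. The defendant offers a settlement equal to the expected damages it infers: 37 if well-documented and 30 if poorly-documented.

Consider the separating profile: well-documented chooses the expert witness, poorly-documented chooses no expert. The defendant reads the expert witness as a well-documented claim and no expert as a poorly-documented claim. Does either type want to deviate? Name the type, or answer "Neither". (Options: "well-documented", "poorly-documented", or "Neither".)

The expert witness pays 37; no expert pays 30.
well-documented: assigned the expert witness, nets 37 − 3 = 34; deviating to no expert nets 30.
poorly-documented: assigned no expert, nets 30; deviating to the expert witness nets 37 − 4 = 33.
The poorly-documented type gains 3 by deviating.

poorly-documented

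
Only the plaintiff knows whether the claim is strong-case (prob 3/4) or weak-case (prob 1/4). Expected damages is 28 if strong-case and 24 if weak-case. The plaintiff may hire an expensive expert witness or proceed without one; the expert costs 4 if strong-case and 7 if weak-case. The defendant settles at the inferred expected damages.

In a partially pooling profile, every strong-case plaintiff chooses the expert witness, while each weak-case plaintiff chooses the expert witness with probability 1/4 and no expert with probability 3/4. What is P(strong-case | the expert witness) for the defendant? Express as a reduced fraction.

P(the expert witness) = (3/4)·1 + (1/4)·(1/4) = 13/16.
By Bayes' rule, P(strong-case | the expert witness) = (3/4) / (13/16) = 12/13.

12/13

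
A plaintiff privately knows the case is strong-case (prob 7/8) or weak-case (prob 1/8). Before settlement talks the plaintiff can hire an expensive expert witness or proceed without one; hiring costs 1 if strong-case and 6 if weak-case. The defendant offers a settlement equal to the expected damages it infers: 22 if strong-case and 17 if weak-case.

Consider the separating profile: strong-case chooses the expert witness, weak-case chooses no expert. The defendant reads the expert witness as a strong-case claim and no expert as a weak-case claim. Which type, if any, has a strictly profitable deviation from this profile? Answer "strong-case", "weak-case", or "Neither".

The expert witness pays 22; no expert pays 17.
strong-case: assigned the expert witness, nets 22 − 1 = 21; deviating to no expert nets 17.
weak-case: assigned no expert, nets 17; deviating to the expert witness nets 22 − 6 = 16.
Both types strictly prefer their assigned action; no profitable deviation.

Neither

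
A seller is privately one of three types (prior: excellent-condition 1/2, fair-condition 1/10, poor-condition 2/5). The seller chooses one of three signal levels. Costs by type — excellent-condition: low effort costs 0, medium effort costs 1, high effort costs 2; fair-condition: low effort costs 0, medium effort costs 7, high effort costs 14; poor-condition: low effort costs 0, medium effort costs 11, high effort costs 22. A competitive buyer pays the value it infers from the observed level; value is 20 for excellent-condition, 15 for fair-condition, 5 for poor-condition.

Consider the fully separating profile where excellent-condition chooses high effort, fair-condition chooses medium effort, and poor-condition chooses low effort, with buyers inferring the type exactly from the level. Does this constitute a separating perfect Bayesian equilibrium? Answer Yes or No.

Yes

Separating prices: high effort → 20, medium effort → 15, low effort → 5.
excellent-condition (assigned high effort): low effort: 5 − 0 = 5; medium effort: 15 − 1 = 14; high effort: 20 − 2 = 18. excellent-condition stays.
fair-condition (assigned medium effort): low effort: 5 − 0 = 5; medium effort: 15 − 7 = 8; high effort: 20 − 14 = 6. fair-condition stays.
poor-condition (assigned low effort): low effort: 5 − 0 = 5; medium effort: 15 − 11 = 4; high effort: 20 − 22 = -2. poor-condition stays.
Every type prefers its assigned level; separation holds.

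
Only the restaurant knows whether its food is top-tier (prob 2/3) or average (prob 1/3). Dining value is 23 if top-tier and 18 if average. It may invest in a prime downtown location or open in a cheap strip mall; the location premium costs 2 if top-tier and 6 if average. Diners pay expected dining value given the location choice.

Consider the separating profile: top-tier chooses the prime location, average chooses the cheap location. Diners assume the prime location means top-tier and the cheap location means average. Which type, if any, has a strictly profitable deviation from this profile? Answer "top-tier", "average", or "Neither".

Neither

The prime location pays 23; the cheap location pays 18.
top-tier: assigned the prime location, nets 23 − 2 = 21; deviating to the cheap location nets 18.
average: assigned the cheap location, nets 18; deviating to the prime location nets 23 − 6 = 17.
Both types strictly prefer their assigned action; no profitable deviation.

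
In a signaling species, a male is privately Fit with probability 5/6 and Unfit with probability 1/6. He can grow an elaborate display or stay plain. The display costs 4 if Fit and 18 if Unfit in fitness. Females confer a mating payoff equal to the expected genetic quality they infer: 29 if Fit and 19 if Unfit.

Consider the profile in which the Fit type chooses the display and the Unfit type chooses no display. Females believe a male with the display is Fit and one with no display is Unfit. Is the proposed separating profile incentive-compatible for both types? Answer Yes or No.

Yes

Under these beliefs, the display earns mating payoff 29 and no display earns mating payoff 19.
Fit: the display nets 29 − 4 = 25; no display nets 19. Fit prefers the display.
Unfit: the display nets 29 − 18 = 11; no display nets 19. Unfit prefers no display.
Neither type deviates, so the separating profile is an equilibrium.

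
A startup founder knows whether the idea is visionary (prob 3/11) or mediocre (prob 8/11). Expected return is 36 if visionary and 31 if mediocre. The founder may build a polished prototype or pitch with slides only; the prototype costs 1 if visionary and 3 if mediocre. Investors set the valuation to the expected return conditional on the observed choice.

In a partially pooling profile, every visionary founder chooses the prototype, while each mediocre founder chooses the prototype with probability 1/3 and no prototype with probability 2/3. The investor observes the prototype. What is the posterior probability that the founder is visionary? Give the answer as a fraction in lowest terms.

P(the prototype) = (3/11)·1 + (8/11)·(1/3) = 17/33.
By Bayes' rule, P(visionary | the prototype) = (3/11) / (17/33) = 9/17.

9/17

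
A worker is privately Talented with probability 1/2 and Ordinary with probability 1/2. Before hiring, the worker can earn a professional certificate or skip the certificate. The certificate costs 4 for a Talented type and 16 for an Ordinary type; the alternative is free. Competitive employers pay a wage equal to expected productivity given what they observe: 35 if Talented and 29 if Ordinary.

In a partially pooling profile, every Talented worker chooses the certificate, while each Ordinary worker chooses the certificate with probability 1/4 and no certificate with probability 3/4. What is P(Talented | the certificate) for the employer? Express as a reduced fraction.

4/5

P(the certificate) = (1/2)·1 + (1/2)·(1/4) = 5/8.
By Bayes' rule, P(Talented | the certificate) = (1/2) / (5/8) = 4/5.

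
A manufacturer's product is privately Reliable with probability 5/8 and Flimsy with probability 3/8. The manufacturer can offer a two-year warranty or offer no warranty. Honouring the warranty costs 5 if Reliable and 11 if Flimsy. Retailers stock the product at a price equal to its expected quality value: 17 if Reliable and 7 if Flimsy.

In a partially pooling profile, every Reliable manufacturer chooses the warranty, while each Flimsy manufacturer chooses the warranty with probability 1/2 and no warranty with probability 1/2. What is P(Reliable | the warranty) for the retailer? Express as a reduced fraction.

P(the warranty) = (5/8)·1 + (3/8)·(1/2) = 13/16.
By Bayes' rule, P(Reliable | the warranty) = (5/8) / (13/16) = 10/13.

10/13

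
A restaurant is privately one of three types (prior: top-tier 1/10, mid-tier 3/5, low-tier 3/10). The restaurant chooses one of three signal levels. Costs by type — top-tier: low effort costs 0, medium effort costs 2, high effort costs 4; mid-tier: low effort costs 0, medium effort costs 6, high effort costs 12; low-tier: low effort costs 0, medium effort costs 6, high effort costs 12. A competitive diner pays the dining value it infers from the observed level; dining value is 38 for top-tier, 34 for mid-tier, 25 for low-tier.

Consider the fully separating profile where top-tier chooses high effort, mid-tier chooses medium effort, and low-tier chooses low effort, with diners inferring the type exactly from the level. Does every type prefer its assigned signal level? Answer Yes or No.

Separating price premiums: high effort → 38, medium effort → 34, low effort → 25.
top-tier (assigned high effort): low effort: 25 − 0 = 25; medium effort: 34 − 2 = 32; high effort: 38 − 4 = 34. top-tier stays.
mid-tier (assigned medium effort): low effort: 25 − 0 = 25; medium effort: 34 − 6 = 28; high effort: 38 − 12 = 26. mid-tier stays.
low-tier (assigned low effort): low effort: 25 − 0 = 25; medium effort: 34 − 6 = 28; high effort: 38 − 12 = 26. low-tier prefers medium effort.
At least one type deviates; the separating profile fails.

No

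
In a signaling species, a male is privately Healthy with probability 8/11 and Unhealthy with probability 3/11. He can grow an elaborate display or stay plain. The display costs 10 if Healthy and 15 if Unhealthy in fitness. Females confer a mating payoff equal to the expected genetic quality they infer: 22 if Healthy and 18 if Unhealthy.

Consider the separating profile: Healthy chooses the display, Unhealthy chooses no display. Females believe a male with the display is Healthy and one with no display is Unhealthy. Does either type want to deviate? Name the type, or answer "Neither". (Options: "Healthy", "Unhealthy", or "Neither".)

The display pays 22; no display pays 18.
Healthy: assigned the display, nets 22 − 10 = 12; deviating to no display nets 18.
Unhealthy: assigned no display, nets 18; deviating to the display nets 22 − 15 = 7.
The Healthy type gains 6 by deviating.

Healthy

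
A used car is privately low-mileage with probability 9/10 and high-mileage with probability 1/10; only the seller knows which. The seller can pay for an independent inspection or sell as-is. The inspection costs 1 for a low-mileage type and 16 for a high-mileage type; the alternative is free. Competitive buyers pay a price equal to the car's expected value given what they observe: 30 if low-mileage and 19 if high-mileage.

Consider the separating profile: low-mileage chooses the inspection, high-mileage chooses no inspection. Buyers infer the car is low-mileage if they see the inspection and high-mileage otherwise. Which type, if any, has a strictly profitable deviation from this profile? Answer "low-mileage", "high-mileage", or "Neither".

The inspection pays 30; no inspection pays 19.
low-mileage: assigned the inspection, nets 30 − 1 = 29; deviating to no inspection nets 19.
high-mileage: assigned no inspection, nets 19; deviating to the inspection nets 30 − 16 = 14.
Both types strictly prefer their assigned action; no profitable deviation.

Neither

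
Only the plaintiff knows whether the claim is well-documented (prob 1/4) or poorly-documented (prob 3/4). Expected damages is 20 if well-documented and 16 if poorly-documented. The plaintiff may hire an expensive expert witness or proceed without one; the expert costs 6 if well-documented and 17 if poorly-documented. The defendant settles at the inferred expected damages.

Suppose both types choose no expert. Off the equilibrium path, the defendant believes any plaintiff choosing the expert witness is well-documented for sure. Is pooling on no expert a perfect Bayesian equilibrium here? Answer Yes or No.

On path, the defendant holds the prior and pays 1/4·20 + 3/4·16 = 17. Off path (the expert witness), believing well-documented, it pays 20.
well-documented: no expert nets 17; the expert witness nets 20 − 6 = 14. well-documented stays.
poorly-documented: no expert nets 17; the expert witness nets 20 − 17 = 3. poorly-documented stays.
No type deviates, so pooling is sustained.

Yes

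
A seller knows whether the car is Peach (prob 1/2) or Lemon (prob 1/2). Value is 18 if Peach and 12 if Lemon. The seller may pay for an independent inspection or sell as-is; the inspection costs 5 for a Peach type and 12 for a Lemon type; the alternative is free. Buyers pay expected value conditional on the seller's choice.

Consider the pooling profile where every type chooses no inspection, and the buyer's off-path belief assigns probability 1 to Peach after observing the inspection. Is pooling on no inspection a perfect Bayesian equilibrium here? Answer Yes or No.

Yes

On path, the buyer holds the prior and pays 1/2·18 + 1/2·12 = 15. Off path (the inspection), believing Peach, it pays 18.
Peach: no inspection nets 15; the inspection nets 18 − 5 = 13. Peach stays.
Lemon: no inspection nets 15; the inspection nets 18 − 12 = 6. Lemon stays.
No type deviates, so pooling is sustained.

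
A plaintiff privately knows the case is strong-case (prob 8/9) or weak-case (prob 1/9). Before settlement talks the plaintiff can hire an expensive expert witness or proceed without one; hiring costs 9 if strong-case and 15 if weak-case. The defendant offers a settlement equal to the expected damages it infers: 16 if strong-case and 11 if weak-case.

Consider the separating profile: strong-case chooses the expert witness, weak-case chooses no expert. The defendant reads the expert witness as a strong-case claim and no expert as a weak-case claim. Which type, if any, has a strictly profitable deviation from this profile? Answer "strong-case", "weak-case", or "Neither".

The expert witness pays 16; no expert pays 11.
strong-case: assigned the expert witness, nets 16 − 9 = 7; deviating to no expert nets 11.
weak-case: assigned no expert, nets 11; deviating to the expert witness nets 16 − 15 = 1.
The strong-case type gains 4 by deviating.

strong-case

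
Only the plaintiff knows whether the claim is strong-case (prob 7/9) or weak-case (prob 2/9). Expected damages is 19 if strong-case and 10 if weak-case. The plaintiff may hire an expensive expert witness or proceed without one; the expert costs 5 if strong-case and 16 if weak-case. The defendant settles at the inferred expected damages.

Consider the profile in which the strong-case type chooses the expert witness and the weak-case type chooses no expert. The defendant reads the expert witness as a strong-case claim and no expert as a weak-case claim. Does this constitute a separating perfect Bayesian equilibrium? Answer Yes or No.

Yes

Under these beliefs, the expert witness earns settlement 19 and no expert earns settlement 10.
strong-case: the expert witness nets 19 − 5 = 14; no expert nets 10. strong-case prefers the expert witness.
weak-case: the expert witness nets 19 − 16 = 3; no expert nets 10. weak-case prefers no expert.
Neither type deviates, so the separating profile is an equilibrium.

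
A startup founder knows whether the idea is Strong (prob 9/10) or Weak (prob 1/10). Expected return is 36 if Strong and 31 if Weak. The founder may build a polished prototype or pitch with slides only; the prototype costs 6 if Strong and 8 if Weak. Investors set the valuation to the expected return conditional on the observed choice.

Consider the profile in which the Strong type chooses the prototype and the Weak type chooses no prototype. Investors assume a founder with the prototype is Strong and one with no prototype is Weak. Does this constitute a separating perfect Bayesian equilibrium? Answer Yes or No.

No

Under these beliefs, the prototype earns valuation 36 and no prototype earns valuation 31.
Strong: the prototype nets 36 − 6 = 30; no prototype nets 31. Strong would deviate to no prototype.
Weak: the prototype nets 36 − 8 = 28; no prototype nets 31. Weak prefers no prototype.
Strong has a profitable deviation, so the profile is not an equilibrium.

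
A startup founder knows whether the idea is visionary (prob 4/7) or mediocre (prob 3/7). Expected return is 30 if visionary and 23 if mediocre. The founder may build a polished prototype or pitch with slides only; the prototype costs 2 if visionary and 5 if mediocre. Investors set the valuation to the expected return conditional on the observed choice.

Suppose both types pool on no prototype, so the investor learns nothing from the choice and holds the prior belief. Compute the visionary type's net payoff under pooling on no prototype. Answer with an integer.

Pooled valuation = 4/7·30 + 3/7·23 = 27.
visionary pays no cost for no prototype, so net payoff = 27.

27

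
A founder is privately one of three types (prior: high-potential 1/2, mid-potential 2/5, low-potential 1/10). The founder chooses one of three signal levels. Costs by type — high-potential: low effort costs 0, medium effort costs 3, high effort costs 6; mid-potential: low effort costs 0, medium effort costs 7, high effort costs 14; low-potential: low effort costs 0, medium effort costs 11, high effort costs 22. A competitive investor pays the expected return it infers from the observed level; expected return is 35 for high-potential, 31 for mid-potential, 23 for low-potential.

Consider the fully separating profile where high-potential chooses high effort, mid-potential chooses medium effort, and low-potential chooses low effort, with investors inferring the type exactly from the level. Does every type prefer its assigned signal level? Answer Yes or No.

Yes

Separating valuations: high effort → 35, medium effort → 31, low effort → 23.
high-potential (assigned high effort): low effort: 23 − 0 = 23; medium effort: 31 − 3 = 28; high effort: 35 − 6 = 29. high-potential stays.
mid-potential (assigned medium effort): low effort: 23 − 0 = 23; medium effort: 31 − 7 = 24; high effort: 35 − 14 = 21. mid-potential stays.
low-potential (assigned low effort): low effort: 23 − 0 = 23; medium effort: 31 − 11 = 20; high effort: 35 − 22 = 13. low-potential stays.
Every type prefers its assigned level; separation holds.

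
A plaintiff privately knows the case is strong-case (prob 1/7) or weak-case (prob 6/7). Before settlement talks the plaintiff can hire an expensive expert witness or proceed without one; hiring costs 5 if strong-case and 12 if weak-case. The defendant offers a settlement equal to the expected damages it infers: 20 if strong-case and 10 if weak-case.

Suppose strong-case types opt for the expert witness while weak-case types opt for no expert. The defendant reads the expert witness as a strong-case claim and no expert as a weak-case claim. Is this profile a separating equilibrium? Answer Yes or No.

Under these beliefs, the expert witness earns settlement 20 and no expert earns settlement 10.
strong-case: the expert witness nets 20 − 5 = 15; no expert nets 10. strong-case prefers the expert witness.
weak-case: the expert witness nets 20 − 12 = 8; no expert nets 10. weak-case prefers no expert.
Neither type deviates, so the separating profile is an equilibrium.

Yes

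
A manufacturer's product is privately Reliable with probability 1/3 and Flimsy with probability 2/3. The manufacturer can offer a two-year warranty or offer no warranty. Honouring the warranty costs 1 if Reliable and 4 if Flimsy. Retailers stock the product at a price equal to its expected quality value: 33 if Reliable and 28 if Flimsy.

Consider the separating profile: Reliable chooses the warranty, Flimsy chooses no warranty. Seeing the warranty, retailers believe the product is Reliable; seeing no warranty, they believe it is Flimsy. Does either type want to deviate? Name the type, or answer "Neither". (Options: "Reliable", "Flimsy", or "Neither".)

The warranty pays 33; no warranty pays 28.
Reliable: assigned the warranty, nets 33 − 1 = 32; deviating to no warranty nets 28.
Flimsy: assigned no warranty, nets 28; deviating to the warranty nets 33 − 4 = 29.
The Flimsy type gains 1 by deviating.

Flimsy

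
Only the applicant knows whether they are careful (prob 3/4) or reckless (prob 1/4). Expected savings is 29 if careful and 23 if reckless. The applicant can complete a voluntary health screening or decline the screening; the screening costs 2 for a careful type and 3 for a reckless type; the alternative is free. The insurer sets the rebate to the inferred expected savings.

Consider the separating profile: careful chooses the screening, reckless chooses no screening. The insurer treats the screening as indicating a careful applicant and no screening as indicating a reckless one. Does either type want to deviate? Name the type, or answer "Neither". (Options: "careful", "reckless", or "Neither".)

reckless

The screening pays 29; no screening pays 23.
careful: assigned the screening, nets 29 − 2 = 27; deviating to no screening nets 23.
reckless: assigned no screening, nets 23; deviating to the screening nets 29 − 3 = 26.
The reckless type gains 3 by deviating.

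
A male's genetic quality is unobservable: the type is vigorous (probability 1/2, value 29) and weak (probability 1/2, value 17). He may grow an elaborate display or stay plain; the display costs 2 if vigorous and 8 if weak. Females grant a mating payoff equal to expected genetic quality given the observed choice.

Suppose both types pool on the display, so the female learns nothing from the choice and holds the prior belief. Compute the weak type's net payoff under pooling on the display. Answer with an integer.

15

Pooled mating payoff = 1/2·29 + 1/2·17 = 23.
weak pays cost 8 for the display, so net payoff = 23 − 8 = 15.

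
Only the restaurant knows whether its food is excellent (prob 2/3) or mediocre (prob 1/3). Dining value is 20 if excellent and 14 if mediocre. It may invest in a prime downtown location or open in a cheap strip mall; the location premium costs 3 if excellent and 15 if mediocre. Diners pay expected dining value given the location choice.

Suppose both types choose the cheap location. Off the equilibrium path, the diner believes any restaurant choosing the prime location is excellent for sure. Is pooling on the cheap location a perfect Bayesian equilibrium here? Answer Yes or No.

Yes

On path, the diner holds the prior and pays 2/3·20 + 1/3·14 = 18. Off path (the prime location), believing excellent, it pays 20.
excellent: the cheap location nets 18; the prime location nets 20 − 3 = 17. excellent stays.
mediocre: the cheap location nets 18; the prime location nets 20 − 15 = 5. mediocre stays.
No type deviates, so pooling is sustained.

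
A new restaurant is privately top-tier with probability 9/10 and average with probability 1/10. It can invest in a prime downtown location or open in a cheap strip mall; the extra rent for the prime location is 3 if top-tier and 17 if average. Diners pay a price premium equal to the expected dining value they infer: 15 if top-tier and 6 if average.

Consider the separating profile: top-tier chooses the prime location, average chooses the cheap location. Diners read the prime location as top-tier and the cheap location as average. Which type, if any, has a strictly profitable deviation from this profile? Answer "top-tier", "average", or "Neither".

Neither

The prime location pays 15; the cheap location pays 6.
top-tier: assigned the prime location, nets 15 − 3 = 12; deviating to the cheap location nets 6.
average: assigned the cheap location, nets 6; deviating to the prime location nets 15 − 17 = -2.
Both types strictly prefer their assigned action; no profitable deviation.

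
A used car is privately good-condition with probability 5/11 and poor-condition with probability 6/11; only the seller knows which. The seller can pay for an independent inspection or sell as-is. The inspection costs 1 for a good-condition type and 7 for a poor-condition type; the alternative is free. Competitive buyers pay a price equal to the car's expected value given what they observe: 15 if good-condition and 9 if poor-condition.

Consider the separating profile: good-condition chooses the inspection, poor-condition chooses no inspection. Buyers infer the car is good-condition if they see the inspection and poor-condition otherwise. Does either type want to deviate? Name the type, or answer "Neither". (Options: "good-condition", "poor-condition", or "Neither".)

The inspection pays 15; no inspection pays 9.
good-condition: assigned the inspection, nets 15 − 1 = 14; deviating to no inspection nets 9.
poor-condition: assigned no inspection, nets 9; deviating to the inspection nets 15 − 7 = 8.
Both types strictly prefer their assigned action; no profitable deviation.

Neither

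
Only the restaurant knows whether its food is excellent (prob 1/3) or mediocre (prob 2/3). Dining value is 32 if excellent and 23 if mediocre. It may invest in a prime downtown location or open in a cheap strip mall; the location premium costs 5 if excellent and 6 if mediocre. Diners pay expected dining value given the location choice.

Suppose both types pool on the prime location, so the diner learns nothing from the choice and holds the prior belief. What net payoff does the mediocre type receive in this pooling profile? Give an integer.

Pooled price premium = 1/3·32 + 2/3·23 = 26.
mediocre pays cost 6 for the prime location, so net payoff = 26 − 6 = 20.

20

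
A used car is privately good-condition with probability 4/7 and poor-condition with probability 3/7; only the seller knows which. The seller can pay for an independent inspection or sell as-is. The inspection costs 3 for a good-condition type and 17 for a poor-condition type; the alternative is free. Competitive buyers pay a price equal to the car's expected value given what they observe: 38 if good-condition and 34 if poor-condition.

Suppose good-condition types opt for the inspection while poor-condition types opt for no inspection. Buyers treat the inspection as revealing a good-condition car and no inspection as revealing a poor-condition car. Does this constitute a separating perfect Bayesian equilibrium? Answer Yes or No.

Under these beliefs, the inspection earns price 38 and no inspection earns price 34.
good-condition: the inspection nets 38 − 3 = 35; no inspection nets 34. good-condition prefers the inspection.
poor-condition: the inspection nets 38 − 17 = 21; no inspection nets 34. poor-condition prefers no inspection.
Neither type deviates, so the separating profile is an equilibrium.

Yes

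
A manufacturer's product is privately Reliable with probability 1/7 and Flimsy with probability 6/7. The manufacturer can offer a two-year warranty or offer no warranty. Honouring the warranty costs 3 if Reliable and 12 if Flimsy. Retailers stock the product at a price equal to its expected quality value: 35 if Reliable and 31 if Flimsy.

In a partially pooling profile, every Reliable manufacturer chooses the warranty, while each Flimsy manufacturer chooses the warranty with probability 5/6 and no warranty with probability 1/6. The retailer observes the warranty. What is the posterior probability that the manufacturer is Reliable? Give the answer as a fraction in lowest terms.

P(the warranty) = (1/7)·1 + (6/7)·(5/6) = 6/7.
By Bayes' rule, P(Reliable | the warranty) = (1/7) / (6/7) = 1/6.

1/6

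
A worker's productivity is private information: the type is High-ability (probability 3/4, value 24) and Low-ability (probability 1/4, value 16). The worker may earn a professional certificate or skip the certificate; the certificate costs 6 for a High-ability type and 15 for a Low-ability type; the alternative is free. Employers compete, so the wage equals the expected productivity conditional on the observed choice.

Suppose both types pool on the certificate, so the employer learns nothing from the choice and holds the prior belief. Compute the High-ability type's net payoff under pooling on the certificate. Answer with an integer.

Pooled wage = 3/4·24 + 1/4·16 = 22.
High-ability pays cost 6 for the certificate, so net payoff = 22 − 6 = 16.

16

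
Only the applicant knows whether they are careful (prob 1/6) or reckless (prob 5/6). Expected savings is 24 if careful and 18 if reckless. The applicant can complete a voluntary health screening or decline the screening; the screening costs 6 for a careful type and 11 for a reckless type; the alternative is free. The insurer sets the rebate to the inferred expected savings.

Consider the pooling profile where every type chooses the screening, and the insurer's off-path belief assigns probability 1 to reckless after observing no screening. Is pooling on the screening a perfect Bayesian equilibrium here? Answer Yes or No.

On path, the insurer holds the prior and pays 1/6·24 + 5/6·18 = 19. Off path (no screening), believing reckless, it pays 18.
careful: the screening nets 19 − 6 = 13; no screening nets 18. careful would deviate.
reckless: the screening nets 19 − 11 = 8; no screening nets 18. reckless would deviate.
A type deviates, so pooling fails.

No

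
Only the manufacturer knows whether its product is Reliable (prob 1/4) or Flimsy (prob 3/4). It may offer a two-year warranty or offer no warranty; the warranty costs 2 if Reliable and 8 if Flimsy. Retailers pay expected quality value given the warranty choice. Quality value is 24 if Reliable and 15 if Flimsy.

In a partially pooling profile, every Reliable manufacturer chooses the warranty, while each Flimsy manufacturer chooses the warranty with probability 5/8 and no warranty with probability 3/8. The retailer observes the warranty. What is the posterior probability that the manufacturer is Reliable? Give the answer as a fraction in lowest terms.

P(the warranty) = (1/4)·1 + (3/4)·(5/8) = 23/32.
By Bayes' rule, P(Reliable | the warranty) = (1/4) / (23/32) = 8/23.

8/23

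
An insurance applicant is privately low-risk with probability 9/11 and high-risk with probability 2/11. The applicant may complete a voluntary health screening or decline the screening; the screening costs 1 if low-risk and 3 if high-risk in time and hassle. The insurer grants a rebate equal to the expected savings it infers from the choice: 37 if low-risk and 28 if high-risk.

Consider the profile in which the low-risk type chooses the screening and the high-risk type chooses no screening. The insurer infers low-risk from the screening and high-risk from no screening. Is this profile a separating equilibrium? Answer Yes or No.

No

Under these beliefs, the screening earns rebate 37 and no screening earns rebate 28.
low-risk: the screening nets 37 − 1 = 36; no screening nets 28. low-risk prefers the screening.
high-risk: the screening nets 37 − 3 = 34; no screening nets 28. high-risk would deviate to the screening.
high-risk has a profitable deviation, so the profile is not an equilibrium.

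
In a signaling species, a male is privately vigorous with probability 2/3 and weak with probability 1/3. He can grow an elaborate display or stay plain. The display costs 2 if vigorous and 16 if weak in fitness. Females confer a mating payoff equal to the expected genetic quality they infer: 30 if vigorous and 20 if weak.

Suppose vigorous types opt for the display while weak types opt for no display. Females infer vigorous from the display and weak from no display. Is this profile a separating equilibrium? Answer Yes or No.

Yes

Under these beliefs, the display earns mating payoff 30 and no display earns mating payoff 20.
vigorous: the display nets 30 − 2 = 28; no display nets 20. vigorous prefers the display.
weak: the display nets 30 − 16 = 14; no display nets 20. weak prefers no display.
Neither type deviates, so the separating profile is an equilibrium.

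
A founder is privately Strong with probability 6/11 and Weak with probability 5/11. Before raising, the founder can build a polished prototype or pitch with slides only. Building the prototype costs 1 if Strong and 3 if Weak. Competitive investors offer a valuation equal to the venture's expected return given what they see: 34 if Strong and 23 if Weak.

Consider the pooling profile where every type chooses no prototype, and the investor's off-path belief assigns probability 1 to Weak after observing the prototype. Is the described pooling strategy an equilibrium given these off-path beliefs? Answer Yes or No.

On path, the investor holds the prior and pays 6/11·34 + 5/11·23 = 29. Off path (the prototype), believing Weak, it pays 23.
Strong: no prototype nets 29; the prototype nets 23 − 1 = 22. Strong stays.
Weak: no prototype nets 29; the prototype nets 23 − 3 = 20. Weak stays.
No type deviates, so pooling is sustained.

Yes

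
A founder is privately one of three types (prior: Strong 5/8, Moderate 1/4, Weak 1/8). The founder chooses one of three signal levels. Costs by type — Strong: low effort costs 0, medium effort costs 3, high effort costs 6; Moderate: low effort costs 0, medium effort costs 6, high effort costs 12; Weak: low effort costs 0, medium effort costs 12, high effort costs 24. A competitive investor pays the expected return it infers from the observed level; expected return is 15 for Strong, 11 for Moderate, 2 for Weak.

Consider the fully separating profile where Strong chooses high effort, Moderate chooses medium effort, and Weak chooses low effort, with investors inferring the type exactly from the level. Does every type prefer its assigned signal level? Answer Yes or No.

Yes

Separating valuations: high effort → 15, medium effort → 11, low effort → 2.
Strong (assigned high effort): low effort: 2 − 0 = 2; medium effort: 11 − 3 = 8; high effort: 15 − 6 = 9. Strong stays.
Moderate (assigned medium effort): low effort: 2 − 0 = 2; medium effort: 11 − 6 = 5; high effort: 15 − 12 = 3. Moderate stays.
Weak (assigned low effort): low effort: 2 − 0 = 2; medium effort: 11 − 12 = -1; high effort: 15 − 24 = -9. Weak stays.
Every type prefers its assigned level; separation holds.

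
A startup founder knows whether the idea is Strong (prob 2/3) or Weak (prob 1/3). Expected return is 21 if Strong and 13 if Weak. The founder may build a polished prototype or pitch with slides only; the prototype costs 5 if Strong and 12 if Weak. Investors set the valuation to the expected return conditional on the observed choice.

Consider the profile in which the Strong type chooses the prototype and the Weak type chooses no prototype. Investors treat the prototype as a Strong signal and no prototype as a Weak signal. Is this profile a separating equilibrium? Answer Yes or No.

Under these beliefs, the prototype earns valuation 21 and no prototype earns valuation 13.
Strong: the prototype nets 21 − 5 = 16; no prototype nets 13. Strong prefers the prototype.
Weak: the prototype nets 21 − 12 = 9; no prototype nets 13. Weak prefers no prototype.
Neither type deviates, so the separating profile is an equilibrium.

Yes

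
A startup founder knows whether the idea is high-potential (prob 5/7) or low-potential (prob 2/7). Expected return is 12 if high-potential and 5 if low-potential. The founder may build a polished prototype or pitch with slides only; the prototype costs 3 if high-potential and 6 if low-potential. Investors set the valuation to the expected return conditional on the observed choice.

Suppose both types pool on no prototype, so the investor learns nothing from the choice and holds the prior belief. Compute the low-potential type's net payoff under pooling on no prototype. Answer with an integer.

Pooled valuation = 5/7·12 + 2/7·5 = 10.
low-potential pays no cost for no prototype, so net payoff = 10.

10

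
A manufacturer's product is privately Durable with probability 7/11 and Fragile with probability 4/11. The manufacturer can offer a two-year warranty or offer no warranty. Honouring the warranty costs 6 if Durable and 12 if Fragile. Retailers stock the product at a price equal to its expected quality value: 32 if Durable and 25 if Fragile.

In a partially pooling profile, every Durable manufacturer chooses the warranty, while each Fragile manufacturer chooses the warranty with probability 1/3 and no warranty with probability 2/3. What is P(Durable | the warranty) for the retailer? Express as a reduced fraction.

21/25

P(the warranty) = (7/11)·1 + (4/11)·(1/3) = 25/33.
By Bayes' rule, P(Durable | the warranty) = (7/11) / (25/33) = 21/25.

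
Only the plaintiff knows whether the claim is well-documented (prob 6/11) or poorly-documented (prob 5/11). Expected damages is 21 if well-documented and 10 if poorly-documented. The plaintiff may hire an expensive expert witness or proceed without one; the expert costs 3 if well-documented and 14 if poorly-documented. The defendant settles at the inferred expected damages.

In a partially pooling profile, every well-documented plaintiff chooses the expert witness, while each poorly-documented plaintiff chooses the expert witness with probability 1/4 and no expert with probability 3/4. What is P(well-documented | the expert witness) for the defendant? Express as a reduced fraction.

P(the expert witness) = (6/11)·1 + (5/11)·(1/4) = 29/44.
By Bayes' rule, P(well-documented | the expert witness) = (6/11) / (29/44) = 24/29.

24/29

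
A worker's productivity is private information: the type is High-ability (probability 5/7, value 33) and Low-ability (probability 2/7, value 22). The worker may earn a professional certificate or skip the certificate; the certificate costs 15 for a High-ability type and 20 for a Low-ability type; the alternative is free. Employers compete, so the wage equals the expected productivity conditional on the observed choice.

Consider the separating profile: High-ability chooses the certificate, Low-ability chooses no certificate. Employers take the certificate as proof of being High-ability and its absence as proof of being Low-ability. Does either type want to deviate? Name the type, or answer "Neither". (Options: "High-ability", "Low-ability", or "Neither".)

The certificate pays 33; no certificate pays 22.
High-ability: assigned the certificate, nets 33 − 15 = 18; deviating to no certificate nets 22.
Low-ability: assigned no certificate, nets 22; deviating to the certificate nets 33 − 20 = 13.
The High-ability type gains 4 by deviating.

High-ability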